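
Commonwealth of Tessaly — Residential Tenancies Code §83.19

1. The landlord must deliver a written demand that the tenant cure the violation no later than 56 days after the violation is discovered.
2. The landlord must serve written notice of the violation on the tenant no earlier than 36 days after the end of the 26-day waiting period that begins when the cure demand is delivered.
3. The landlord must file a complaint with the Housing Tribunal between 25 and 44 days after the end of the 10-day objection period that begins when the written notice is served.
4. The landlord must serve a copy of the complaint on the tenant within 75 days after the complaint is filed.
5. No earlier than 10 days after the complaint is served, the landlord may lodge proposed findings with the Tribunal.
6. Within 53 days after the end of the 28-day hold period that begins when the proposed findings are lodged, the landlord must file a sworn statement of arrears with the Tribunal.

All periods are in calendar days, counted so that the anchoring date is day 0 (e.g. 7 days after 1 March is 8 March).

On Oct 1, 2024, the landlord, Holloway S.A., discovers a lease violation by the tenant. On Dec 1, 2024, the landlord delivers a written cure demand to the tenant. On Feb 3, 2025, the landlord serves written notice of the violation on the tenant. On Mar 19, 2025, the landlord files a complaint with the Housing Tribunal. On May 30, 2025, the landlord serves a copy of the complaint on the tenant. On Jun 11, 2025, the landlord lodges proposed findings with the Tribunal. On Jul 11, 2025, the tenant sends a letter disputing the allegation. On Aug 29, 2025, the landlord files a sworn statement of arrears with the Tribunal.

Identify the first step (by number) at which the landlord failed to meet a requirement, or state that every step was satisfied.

Step 1

(1) due by Oct 1, 2024 + 56 days = Nov 26, 2024; done Dec 1, 2024 — 5 days late.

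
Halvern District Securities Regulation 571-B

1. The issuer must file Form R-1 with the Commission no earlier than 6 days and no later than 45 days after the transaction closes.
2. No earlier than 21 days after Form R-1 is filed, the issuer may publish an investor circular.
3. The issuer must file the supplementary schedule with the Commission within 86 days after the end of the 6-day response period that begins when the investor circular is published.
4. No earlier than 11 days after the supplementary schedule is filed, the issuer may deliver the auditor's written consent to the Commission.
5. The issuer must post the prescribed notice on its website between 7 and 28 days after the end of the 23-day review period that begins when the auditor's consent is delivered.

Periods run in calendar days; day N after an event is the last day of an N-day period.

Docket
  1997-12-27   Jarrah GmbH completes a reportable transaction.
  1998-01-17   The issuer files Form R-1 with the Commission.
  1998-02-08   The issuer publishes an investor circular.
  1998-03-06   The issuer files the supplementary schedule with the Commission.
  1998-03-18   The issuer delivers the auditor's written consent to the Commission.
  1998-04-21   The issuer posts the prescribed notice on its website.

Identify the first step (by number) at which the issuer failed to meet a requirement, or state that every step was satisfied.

Step 1 — 6 and 45 days from 1997-12-27 (when the transaction closes) are 1998-01-02 and 1998-02-10 respectively; done 1998-01-17, which is between those dates.
Step 2 — must wait 21 days from 1998-01-17 (when Form R-1 is filed), so not before 1998-02-07; done 1998-02-08 — permitted.
Step 3 — counting 86 days from 1998-02-14 (end of the 6-day response period, which began when the investor circular is published on 1998-02-08) gives a deadline of 1998-05-11; 1998-03-06 is within that limit.
Step 4 — must wait 11 days from 1998-03-06 (when the supplementary schedule is filed), so not before 1998-03-17; done 1998-03-18 — permitted.
Step 5 — 7 and 28 days from 1998-04-10 (end of the 23-day review period, which began when the auditor's consent is delivered on 1998-03-18) are 1998-04-17 and 1998-05-08 respectively; 1998-04-21 falls inside that range.

None — every step was satisfied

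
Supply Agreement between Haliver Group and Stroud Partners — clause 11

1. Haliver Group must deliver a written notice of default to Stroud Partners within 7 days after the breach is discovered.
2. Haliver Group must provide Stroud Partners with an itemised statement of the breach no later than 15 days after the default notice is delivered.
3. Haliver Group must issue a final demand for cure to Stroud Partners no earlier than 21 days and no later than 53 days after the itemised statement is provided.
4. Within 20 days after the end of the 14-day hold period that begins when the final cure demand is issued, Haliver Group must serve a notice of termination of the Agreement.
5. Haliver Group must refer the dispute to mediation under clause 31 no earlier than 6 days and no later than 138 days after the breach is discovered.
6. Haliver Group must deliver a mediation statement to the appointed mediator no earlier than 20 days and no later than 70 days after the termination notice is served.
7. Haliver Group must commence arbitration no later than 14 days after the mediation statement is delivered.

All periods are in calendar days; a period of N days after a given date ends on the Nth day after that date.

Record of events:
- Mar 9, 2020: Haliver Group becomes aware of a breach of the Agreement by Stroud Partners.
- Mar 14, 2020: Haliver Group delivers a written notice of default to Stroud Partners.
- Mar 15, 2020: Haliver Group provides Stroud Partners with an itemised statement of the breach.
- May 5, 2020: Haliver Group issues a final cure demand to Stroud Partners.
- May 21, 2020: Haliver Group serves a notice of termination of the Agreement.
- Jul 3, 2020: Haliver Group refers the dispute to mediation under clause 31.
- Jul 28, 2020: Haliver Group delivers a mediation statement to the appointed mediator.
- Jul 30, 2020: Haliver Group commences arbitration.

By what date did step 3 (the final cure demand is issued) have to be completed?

Step 3 runs from Mar 15, 2020, when the itemised statement is provided. The window is 21–53 days after Mar 15, 2020; it closes on May 7, 2020.

May 7, 2020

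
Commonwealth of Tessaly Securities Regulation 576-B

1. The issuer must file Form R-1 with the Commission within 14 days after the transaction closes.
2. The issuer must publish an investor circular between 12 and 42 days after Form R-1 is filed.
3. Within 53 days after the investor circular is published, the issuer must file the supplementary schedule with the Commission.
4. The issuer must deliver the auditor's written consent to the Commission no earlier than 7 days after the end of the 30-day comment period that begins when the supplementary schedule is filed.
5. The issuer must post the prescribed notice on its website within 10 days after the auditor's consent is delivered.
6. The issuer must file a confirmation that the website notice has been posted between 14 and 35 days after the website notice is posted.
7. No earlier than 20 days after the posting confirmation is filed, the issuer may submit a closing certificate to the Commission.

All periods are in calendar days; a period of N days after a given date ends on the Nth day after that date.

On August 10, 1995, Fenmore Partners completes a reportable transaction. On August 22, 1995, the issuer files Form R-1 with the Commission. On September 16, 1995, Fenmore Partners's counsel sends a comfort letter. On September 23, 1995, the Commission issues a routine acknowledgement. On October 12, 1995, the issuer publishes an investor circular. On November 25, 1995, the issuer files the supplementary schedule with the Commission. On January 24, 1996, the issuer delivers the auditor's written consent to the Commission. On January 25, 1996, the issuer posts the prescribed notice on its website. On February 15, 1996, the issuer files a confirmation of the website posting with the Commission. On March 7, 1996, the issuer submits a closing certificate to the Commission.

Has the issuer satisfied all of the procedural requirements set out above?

Step 1: 14 days after August 10, 1995 (when the transaction closes) is August 24, 1995; completed August 22, 1995, before the deadline.
Step 2: the window is 12–42 days after August 22, 1995 (when Form R-1 is filed), so September 3, 1995 through October 3, 1995; done October 12, 1995 — 9 days after the window closed.
The procedure was therefore not followed at step 2.

No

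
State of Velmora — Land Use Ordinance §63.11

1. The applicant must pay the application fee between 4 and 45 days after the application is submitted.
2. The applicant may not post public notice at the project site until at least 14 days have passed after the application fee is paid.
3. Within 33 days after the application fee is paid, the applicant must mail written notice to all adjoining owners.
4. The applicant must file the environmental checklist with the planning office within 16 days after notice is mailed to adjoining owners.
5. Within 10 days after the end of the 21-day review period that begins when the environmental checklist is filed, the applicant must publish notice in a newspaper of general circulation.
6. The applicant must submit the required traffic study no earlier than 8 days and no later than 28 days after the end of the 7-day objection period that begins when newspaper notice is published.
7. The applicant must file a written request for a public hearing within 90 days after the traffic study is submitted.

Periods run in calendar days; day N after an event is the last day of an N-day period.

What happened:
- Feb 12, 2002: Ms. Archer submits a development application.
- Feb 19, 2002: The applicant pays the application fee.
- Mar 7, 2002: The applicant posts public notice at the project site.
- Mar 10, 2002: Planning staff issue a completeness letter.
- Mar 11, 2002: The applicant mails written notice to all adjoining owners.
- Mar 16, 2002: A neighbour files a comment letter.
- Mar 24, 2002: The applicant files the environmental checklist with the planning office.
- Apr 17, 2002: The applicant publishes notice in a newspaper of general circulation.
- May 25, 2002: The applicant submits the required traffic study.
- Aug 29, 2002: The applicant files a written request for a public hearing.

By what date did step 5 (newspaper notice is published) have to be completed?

Apr 24, 2002

The environmental checklist is filed on Mar 24, 2002; the 21-day review period therefore ends Apr 14, 2002, and step 5 runs from that date. 10 days after Apr 14, 2002 is Apr 24, 2002.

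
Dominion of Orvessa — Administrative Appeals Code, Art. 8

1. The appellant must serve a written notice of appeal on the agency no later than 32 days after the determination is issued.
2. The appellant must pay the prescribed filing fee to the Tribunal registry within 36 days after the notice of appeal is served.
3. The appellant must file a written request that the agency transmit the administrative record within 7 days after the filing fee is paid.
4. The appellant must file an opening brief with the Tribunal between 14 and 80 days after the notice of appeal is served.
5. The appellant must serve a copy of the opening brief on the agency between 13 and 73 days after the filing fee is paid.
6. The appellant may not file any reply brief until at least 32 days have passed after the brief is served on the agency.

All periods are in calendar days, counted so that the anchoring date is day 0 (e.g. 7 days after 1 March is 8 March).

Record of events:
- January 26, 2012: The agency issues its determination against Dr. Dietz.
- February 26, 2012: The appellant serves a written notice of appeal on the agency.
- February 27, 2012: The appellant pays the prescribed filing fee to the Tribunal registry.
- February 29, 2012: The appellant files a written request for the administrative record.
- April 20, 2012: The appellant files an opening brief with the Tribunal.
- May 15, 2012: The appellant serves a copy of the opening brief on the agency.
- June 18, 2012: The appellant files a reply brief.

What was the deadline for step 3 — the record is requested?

Step 3 runs from February 27, 2012, when the filing fee is paid. 7 days after February 27, 2012 is March 5, 2012.

March 5, 2012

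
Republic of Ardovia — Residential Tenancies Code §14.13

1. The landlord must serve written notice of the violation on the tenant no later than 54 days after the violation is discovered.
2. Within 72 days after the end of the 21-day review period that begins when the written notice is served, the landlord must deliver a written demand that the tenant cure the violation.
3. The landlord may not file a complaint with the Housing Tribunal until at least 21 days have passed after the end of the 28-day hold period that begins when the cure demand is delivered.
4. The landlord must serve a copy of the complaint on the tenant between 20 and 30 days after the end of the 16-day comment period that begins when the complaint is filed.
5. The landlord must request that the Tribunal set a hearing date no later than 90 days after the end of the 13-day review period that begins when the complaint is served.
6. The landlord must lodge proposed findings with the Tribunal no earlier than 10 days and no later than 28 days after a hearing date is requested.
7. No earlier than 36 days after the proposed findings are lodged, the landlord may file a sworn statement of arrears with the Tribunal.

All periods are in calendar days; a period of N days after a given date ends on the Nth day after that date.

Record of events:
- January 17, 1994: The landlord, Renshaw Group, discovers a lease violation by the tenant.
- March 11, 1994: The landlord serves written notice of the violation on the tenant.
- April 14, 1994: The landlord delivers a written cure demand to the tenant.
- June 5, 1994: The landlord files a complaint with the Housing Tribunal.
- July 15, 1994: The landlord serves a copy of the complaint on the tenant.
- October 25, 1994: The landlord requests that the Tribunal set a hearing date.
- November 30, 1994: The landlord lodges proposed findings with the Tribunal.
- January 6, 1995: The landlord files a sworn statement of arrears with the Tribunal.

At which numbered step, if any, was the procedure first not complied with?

Step 1 — counting 54 days from January 17, 1994 (when the violation is discovered) gives a deadline of March 12, 1994; March 11, 1994 is within that limit.
Step 2 — counting 72 days from April 1, 1994 (end of the 21-day review period, which began when the written notice is served on March 11, 1994) gives a deadline of June 12, 1994; April 14, 1994 is within that limit.
Step 3 — must wait 21 days from May 12, 1994 (end of the 28-day hold period, which began when the cure demand is delivered on April 14, 1994), so not before June 2, 1994; done June 5, 1994 — permitted.
Step 4 — 20 and 30 days from June 21, 1994 (end of the 16-day comment period, which began when the complaint is filed on June 5, 1994) are July 11, 1994 and July 21, 1994 respectively; July 15, 1994 falls inside that range.
Step 5 — counting 90 days from July 28, 1994 (end of the 13-day review period, which began when the complaint is served on July 15, 1994) gives a deadline of October 26, 1994; October 25, 1994 is within that limit.
Step 6 — 10 and 28 days from October 25, 1994 (when a hearing date is requested) are November 4, 1994 and November 22, 1994 respectively; done November 30, 1994 — 8 days after the window closed.
The analysis stops there.

Step 6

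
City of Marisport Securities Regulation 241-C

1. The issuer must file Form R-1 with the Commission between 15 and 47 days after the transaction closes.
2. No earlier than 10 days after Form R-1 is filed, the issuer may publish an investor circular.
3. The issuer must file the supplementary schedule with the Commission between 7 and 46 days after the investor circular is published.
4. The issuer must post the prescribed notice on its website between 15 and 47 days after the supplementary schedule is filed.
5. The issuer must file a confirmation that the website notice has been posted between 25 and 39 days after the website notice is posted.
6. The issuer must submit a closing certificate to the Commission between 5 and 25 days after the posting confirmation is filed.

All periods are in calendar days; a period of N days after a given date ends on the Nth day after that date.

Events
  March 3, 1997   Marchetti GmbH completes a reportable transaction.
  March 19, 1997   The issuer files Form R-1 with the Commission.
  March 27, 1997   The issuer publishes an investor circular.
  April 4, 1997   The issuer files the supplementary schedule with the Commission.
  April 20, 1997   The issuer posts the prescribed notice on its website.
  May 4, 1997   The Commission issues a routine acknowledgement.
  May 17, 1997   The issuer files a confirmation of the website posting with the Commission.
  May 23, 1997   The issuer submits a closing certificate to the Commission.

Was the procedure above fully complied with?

No

(1) the permitted window runs from March 3, 1997 + 15 = March 18, 1997 to March 3, 1997 + 47 = April 19, 1997; done March 19, 1997 — within the window.
(2) permitted from March 19, 1997 + 10 days = March 29, 1997 onward; March 27, 1997 is 2 days before the earliest permitted date.
The procedure was therefore not followed at step 2.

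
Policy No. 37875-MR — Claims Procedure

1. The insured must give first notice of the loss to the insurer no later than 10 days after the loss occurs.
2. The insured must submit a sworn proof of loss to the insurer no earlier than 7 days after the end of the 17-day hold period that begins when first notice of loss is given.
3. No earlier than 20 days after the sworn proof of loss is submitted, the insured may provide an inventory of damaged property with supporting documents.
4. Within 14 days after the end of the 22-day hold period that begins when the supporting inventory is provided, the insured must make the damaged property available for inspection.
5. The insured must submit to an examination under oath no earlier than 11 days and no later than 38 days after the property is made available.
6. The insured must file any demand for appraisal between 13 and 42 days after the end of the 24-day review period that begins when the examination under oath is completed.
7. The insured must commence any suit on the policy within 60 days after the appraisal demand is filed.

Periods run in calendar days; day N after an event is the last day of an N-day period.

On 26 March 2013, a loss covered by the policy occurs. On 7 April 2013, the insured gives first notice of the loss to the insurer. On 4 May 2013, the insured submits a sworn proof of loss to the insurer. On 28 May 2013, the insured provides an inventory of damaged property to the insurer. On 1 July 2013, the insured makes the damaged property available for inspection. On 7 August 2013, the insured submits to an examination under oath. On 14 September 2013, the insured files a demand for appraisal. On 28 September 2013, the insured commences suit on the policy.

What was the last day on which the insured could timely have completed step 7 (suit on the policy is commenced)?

13 November 2013

Step 7 runs from 14 September 2013, when the appraisal demand is filed. 60 days after 14 September 2013 is 13 November 2013.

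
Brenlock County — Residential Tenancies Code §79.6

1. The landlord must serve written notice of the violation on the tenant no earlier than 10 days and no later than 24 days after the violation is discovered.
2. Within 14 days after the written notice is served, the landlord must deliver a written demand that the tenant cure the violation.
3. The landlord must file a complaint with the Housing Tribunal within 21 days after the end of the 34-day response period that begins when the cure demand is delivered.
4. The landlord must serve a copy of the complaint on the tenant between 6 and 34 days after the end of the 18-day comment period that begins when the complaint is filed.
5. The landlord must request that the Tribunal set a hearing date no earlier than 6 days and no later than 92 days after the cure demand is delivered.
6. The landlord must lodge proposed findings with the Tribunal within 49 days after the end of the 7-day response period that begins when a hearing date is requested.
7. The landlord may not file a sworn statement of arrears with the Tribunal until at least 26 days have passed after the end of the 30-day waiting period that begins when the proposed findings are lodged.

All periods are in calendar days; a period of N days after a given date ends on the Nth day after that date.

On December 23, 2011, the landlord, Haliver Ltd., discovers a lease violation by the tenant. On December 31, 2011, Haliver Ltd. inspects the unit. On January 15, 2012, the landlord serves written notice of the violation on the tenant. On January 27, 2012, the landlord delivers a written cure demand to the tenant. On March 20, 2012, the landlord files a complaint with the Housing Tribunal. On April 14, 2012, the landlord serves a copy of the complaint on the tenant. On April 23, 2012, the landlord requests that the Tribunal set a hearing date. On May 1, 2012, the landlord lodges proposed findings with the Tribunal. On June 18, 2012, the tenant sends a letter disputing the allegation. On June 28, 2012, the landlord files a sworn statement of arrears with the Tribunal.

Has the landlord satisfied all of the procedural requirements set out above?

Yes

Step 1: the window is 10–24 days after December 23, 2011 (when the violation is discovered), so January 2, 2012 through January 16, 2012; January 15, 2012 falls inside that range.
Step 2: 14 days after January 15, 2012 (when the written notice is served) is January 29, 2012; January 27, 2012 is within that limit.
Step 3: 21 days after March 1, 2012 (end of the 34-day response period, which began when the cure demand is delivered on January 27, 2012) is March 22, 2012; March 20, 2012 is within that limit.
Step 4: the window is 6–34 days after April 7, 2012 (end of the 18-day comment period, which began when the complaint is filed on March 20, 2012), so April 13, 2012 through May 11, 2012; done April 14, 2012 — within the window.
Step 5: the window is 6–92 days after January 27, 2012 (when the cure demand is delivered), so February 2, 2012 through April 28, 2012; April 23, 2012 falls inside that range.
Step 6: 49 days after April 30, 2012 (end of the 7-day response period, which began when a hearing date is requested on April 23, 2012) is June 18, 2012; completed May 1, 2012, before the deadline.
Step 7: the earliest permitted date is 26 days after May 31, 2012 (end of the 30-day waiting period, which began when the proposed findings are lodged on May 1, 2012), i.e. June 26, 2012; done June 28, 2012, after the minimum wait.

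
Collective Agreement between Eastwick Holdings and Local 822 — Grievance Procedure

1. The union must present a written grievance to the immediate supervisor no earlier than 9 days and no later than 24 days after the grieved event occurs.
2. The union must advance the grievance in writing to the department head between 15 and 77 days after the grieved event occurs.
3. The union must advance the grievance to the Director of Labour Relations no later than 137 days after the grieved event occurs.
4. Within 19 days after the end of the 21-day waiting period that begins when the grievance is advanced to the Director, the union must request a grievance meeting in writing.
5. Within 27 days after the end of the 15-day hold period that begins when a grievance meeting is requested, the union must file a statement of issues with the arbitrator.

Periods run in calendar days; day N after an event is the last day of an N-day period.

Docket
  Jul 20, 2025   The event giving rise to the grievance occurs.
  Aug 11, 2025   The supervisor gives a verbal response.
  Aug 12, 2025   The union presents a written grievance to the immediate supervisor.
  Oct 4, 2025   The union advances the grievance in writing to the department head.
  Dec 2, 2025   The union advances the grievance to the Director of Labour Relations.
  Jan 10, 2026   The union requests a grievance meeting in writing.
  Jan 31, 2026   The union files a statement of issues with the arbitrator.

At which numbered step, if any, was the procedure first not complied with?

Step 1 — 9 and 24 days from Jul 20, 2025 (when the grieved event occurs) are Jul 29, 2025 and Aug 13, 2025 respectively; Aug 12, 2025 falls inside that range.
Step 2 — 15 and 77 days from Jul 20, 2025 (when the grieved event occurs) are Aug 4, 2025 and Oct 5, 2025 respectively; Oct 4, 2025 falls inside that range.
Step 3 — counting 137 days from Jul 20, 2025 (when the grieved event occurs) gives a deadline of Dec 4, 2025; Dec 2, 2025 is within that limit.
Step 4 — counting 19 days from Dec 23, 2025 (end of the 21-day waiting period, which began when the grievance is advanced to the Director on Dec 2, 2025) gives a deadline of Jan 11, 2026; done Jan 10, 2026 — timely.
Step 5 — counting 27 days from Jan 25, 2026 (end of the 15-day hold period, which began when a grievance meeting is requested on Jan 10, 2026) gives a deadline of Feb 21, 2026; completed Jan 31, 2026, before the deadline.

None — every step was satisfied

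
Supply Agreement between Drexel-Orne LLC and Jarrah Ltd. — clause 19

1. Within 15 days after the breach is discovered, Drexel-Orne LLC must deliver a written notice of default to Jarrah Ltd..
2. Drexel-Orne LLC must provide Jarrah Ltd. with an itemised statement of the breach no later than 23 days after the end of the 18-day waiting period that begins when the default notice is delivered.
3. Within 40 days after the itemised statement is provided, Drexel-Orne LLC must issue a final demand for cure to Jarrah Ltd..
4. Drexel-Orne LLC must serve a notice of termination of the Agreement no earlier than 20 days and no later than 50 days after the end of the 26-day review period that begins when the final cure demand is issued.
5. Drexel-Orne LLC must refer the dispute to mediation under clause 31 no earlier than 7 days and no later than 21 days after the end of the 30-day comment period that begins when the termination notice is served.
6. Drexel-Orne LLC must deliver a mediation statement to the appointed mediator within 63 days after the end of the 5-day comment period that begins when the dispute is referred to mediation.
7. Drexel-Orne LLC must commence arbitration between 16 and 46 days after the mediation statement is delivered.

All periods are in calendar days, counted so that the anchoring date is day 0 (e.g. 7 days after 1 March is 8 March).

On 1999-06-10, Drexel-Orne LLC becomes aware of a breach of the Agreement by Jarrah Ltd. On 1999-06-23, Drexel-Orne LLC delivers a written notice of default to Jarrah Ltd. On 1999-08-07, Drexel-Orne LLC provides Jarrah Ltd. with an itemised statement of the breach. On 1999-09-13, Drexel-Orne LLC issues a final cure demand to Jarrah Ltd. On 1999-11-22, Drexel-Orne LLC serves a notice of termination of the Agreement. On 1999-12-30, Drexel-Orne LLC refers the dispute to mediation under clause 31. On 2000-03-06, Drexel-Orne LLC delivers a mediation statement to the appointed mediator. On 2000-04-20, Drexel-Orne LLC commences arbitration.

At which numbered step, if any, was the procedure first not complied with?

Step 2

(1) due by 1999-06-10 + 15 days = 1999-06-25; done 1999-06-23 — timely.
(2) due by 1999-07-11 + 23 days = 1999-08-03; 1999-08-07 misses that deadline by 4 days.
Later steps need not be reached.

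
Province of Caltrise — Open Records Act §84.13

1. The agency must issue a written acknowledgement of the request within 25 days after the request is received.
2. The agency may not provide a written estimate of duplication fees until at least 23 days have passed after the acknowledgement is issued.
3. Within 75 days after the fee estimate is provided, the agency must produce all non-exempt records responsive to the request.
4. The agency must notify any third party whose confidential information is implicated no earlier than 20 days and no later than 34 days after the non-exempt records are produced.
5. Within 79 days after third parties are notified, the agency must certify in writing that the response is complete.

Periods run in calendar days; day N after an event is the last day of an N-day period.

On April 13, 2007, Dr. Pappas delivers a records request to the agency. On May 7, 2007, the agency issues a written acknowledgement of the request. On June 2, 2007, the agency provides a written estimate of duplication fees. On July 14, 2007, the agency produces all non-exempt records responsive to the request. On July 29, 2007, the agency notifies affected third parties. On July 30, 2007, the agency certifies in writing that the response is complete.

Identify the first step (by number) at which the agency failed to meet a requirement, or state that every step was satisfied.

(1) due by April 13, 2007 + 25 days = May 8, 2007; May 7, 2007 is within that limit.
(2) permitted from May 7, 2007 + 23 days = May 30, 2007 onward; June 2, 2007 is on or after that date.
(3) due by June 2, 2007 + 75 days = August 16, 2007; completed July 14, 2007, before the deadline.
(4) the permitted window runs from July 14, 2007 + 20 = August 3, 2007 to July 14, 2007 + 34 = August 17, 2007; done July 29, 2007 — 5 days before the window opened.
The analysis stops there.

Step 4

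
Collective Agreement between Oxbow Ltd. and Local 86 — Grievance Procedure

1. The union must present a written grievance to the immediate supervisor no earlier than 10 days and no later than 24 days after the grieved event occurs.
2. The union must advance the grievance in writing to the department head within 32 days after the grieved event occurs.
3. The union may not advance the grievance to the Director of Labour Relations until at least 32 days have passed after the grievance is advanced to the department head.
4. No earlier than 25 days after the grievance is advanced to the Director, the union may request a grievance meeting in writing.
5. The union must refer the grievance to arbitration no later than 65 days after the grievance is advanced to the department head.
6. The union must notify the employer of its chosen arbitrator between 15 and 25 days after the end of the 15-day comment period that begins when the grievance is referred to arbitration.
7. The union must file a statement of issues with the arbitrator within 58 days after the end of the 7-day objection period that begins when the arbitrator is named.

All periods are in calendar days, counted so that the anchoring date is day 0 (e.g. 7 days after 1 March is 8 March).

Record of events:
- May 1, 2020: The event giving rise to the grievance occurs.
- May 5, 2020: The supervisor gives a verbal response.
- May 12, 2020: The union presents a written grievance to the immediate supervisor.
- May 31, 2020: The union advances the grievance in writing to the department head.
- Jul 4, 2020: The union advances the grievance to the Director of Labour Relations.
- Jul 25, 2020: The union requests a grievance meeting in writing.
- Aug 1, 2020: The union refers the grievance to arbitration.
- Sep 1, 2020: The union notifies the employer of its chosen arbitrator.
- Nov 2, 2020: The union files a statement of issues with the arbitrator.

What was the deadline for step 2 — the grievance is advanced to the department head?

Step 2 runs from May 1, 2020, when the grieved event occurs. 32 days after May 1, 2020 is Jun 2, 2020.

Jun 2, 2020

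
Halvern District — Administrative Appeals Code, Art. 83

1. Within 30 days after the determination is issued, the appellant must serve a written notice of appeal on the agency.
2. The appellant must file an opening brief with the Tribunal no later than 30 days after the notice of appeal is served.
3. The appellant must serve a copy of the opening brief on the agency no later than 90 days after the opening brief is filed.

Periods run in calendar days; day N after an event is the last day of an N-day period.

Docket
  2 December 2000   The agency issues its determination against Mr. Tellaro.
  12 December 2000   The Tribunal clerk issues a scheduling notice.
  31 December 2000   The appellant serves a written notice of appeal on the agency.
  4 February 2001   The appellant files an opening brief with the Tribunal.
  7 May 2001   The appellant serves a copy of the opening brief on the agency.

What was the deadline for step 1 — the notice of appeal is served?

1 January 2001

Step 1 runs from 2 December 2000, when the determination is issued. 30 days after 2 December 2000 is 1 January 2001.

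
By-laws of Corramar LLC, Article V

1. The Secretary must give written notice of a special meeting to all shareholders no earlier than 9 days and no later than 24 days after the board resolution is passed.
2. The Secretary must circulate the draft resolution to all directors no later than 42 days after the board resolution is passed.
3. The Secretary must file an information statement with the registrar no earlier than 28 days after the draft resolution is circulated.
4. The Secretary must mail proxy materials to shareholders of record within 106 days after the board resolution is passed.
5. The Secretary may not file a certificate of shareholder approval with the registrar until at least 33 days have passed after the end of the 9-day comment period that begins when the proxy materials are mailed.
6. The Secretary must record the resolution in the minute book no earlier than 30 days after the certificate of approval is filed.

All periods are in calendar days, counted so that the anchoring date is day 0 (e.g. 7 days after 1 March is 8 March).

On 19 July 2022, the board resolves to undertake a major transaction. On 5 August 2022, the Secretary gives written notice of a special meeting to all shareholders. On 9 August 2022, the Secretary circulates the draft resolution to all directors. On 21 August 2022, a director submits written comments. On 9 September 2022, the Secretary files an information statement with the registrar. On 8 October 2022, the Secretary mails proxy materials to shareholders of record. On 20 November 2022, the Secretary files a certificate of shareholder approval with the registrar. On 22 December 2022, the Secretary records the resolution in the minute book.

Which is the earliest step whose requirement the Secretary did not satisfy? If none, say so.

(1) the permitted window runs from 19 July 2022 + 9 = 28 July 2022 to 19 July 2022 + 24 = 12 August 2022; done 5 August 2022 — within the window.
(2) due by 19 July 2022 + 42 days = 30 August 2022; 9 August 2022 is within that limit.
(3) permitted from 9 August 2022 + 28 days = 6 September 2022 onward; done 9 September 2022, after the minimum wait.
(4) due by 19 July 2022 + 106 days = 2 November 2022; done 8 October 2022 — timely.
(5) permitted from 17 October 2022 + 33 days = 19 November 2022 onward; 20 November 2022 is on or after that date.
(6) permitted from 20 November 2022 + 30 days = 20 December 2022 onward; done 22 December 2022, after the minimum wait.

None — every step was satisfied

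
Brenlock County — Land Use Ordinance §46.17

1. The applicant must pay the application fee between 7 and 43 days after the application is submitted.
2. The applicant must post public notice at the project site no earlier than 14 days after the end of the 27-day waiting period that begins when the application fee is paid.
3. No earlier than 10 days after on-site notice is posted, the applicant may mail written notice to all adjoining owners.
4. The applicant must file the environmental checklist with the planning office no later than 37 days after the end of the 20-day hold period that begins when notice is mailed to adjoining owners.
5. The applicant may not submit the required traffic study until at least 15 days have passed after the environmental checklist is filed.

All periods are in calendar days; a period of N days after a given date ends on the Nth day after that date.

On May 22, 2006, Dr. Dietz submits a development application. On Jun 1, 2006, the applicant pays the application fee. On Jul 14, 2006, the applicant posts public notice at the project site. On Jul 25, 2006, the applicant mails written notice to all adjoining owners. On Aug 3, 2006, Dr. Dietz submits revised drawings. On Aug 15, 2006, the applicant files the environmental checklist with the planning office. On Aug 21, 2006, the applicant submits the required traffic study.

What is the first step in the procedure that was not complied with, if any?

Step 5

(1) the permitted window runs from May 22, 2006 + 7 = May 29, 2006 to May 22, 2006 + 43 = Jul 4, 2006; Jun 1, 2006 falls inside that range.
(2) permitted from Jun 28, 2006 + 14 days = Jul 12, 2006 onward; Jul 14, 2006 is on or after that date.
(3) permitted from Jul 14, 2006 + 10 days = Jul 24, 2006 onward; done Jul 25, 2006 — permitted.
(4) due by Aug 14, 2006 + 37 days = Sep 20, 2006; Aug 15, 2006 is within that limit.
(5) permitted from Aug 15, 2006 + 15 days = Aug 30, 2006 onward; acted on Aug 21, 2006, 9 days prematurely.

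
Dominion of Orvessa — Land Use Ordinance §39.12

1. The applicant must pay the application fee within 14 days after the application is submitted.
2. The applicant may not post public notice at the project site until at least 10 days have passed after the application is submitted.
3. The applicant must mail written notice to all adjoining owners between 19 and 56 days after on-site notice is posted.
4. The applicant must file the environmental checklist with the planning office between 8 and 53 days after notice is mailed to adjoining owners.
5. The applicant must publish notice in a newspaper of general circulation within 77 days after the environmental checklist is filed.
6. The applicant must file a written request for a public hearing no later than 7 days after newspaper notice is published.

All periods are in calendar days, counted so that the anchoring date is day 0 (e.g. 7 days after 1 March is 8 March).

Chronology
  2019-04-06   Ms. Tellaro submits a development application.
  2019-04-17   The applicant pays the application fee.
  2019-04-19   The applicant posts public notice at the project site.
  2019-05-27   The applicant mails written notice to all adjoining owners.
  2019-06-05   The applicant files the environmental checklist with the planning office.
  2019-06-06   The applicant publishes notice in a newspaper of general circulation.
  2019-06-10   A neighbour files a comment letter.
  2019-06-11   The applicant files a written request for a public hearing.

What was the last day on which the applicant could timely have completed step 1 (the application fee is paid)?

2019-04-20

Step 1 runs from 2019-04-06, when the application is submitted. 14 days after 2019-04-06 is 2019-04-20.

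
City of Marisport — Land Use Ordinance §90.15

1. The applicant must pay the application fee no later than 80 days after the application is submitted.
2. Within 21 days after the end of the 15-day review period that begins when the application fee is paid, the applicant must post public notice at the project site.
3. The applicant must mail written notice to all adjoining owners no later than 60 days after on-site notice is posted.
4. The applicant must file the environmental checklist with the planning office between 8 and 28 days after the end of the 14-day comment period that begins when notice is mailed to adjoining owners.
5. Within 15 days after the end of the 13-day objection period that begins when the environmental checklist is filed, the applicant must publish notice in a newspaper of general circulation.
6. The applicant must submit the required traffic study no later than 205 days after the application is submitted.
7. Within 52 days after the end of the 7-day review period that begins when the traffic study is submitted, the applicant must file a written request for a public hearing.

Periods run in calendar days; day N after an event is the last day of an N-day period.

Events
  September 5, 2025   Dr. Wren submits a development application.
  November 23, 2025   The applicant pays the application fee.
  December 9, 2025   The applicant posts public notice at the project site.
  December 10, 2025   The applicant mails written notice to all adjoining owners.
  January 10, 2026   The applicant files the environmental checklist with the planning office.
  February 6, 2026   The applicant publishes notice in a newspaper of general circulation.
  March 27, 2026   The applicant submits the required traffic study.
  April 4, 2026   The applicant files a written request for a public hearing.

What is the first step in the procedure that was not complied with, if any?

None — every step was satisfied

Step 1 — counting 80 days from September 5, 2025 (when the application is submitted) gives a deadline of November 24, 2025; done November 23, 2025 — timely.
Step 2 — counting 21 days from December 8, 2025 (end of the 15-day review period, which began when the application fee is paid on November 23, 2025) gives a deadline of December 29, 2025; December 9, 2025 is within that limit.
Step 3 — counting 60 days from December 9, 2025 (when on-site notice is posted) gives a deadline of February 7, 2026; completed December 10, 2025, before the deadline.
Step 4 — 8 and 28 days from December 24, 2025 (end of the 14-day comment period, which began when notice is mailed to adjoining owners on December 10, 2025) are January 1, 2026 and January 21, 2026 respectively; done January 10, 2026, which is between those dates.
Step 5 — counting 15 days from January 23, 2026 (end of the 13-day objection period, which began when the environmental checklist is filed on January 10, 2026) gives a deadline of February 7, 2026; completed February 6, 2026, before the deadline.
Step 6 — counting 205 days from September 5, 2025 (when the application is submitted) gives a deadline of March 29, 2026; March 27, 2026 is within that limit.
Step 7 — counting 52 days from April 3, 2026 (end of the 7-day review period, which began when the traffic study is submitted on March 27, 2026) gives a deadline of May 25, 2026; April 4, 2026 is within that limit.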